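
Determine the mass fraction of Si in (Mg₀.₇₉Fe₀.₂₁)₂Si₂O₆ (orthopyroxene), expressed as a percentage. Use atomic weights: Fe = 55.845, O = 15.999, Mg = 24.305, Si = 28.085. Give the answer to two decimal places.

Formula mass = 1.58*24.305 + 0.42*55.845 + 2*28.085 + 6*15.999 = 214.021 g/mol, of which 56.170 g is Si.
So Si makes up 56.170/214.021 = 0.2625 of the mass, i.e. 26.25%.

26.25 weight percent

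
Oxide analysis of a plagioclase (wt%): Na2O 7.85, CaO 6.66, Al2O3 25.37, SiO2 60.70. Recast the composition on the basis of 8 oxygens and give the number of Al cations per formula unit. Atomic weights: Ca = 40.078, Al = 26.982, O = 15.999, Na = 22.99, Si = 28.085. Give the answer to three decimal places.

1.322 Al apfu

Na2O (M=61.979): mol = 0.12666; Na = 0.25332, O = 0.12666.
CaO (M=56.077): mol = 0.11877; Ca = 0.11877, O = 0.11877.
Al2O3 (M=101.961): mol = 0.24882; Al = 0.49764, O = 0.74646.
SiO2 (M=60.083): mol = 1.01027; Si = 1.01027, O = 2.02054.
ΣO = 3.01243; factor = 8/ΣO = 2.65566.
Al apfu = 0.49764 × 2.65566 = 1.322.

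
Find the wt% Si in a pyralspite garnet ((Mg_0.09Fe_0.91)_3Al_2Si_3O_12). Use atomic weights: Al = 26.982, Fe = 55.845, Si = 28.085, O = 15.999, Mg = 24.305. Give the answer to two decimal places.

Molar mass of (Mg_0.09Fe_0.91)_3Al_2Si_3O_12: 0.27×24.305 + 2.73×55.845 + 2×26.982 + 3×28.085 + 12×15.999 = 489.226 g/mol.
Mass of Si per formula unit: 3 × 28.085 = 84.255 g.
Weight fraction Si = 84.255 / 489.226 = 0.1722.

17.22 wt%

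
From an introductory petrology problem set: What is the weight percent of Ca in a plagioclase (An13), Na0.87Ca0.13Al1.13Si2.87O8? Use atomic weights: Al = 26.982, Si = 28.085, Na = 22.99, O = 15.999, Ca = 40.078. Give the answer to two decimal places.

1.97 weight percent

Molar mass of Na0.87Ca0.13Al1.13Si2.87O8: 0.87×22.99 + 0.13×40.078 + 1.13×26.982 + 2.87×28.085 + 8×15.999 = 264.297 g/mol.
Mass of Ca per formula unit: 0.13 × 40.078 = 5.210 g.
Weight fraction Ca = 5.210 / 264.297 = 0.0197.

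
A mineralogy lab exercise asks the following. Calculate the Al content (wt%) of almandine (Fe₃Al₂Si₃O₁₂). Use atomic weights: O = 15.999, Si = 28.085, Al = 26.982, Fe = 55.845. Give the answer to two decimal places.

Formula mass = 3×55.845 + 2×26.982 + 3×28.085 + 12×15.999 = 497.742 g/mol, of which 53.964 g is Al.
So Al makes up 53.964/497.742 = 0.1084 of the mass, i.e. 10.84%.

10.84 wt%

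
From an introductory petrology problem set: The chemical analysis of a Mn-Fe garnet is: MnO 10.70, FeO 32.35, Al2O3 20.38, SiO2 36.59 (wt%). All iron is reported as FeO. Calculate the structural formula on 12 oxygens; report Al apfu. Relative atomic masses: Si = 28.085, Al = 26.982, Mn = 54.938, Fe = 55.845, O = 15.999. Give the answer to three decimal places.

MnO (M=70.937): mol = 0.15084; Mn = 0.15084, O = 0.15084.
FeO (M=71.844): mol = 0.45028; Fe = 0.45028, O = 0.45028.
Al2O3 (M=101.961): mol = 0.19988; Al = 0.39976, O = 0.59964.
SiO2 (M=60.083): mol = 0.60899; Si = 0.60899, O = 1.21798.
ΣO = 2.41874; factor = 12/ΣO = 4.96126.
Al apfu = 0.39976 × 4.96126 = 1.983.

1.983 Al apfu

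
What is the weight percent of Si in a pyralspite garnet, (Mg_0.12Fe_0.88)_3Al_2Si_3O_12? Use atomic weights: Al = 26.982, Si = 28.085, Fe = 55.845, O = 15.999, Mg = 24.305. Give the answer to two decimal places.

17.32 wt%

Molar mass of (Mg_0.12Fe_0.88)_3Al_2Si_3O_12: 0.36*24.305 + 2.64*55.845 + 2*26.982 + 3*28.085 + 12*15.999 = 486.388 g/mol.
Mass of Si per formula unit: 3 × 28.085 = 84.255 g.
Weight fraction Si = 84.255 / 486.388 = 0.1732.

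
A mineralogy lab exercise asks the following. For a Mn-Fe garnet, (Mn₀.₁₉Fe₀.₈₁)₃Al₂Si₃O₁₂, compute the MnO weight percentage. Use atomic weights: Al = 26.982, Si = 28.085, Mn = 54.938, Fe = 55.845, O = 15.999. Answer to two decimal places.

Molar mass of (Mn₀.₁₉Fe₀.₈₁)₃Al₂Si₃O₁₂ = 0.57·54.938 + 2.43·55.845 + 2·26.982 + 3·28.085 + 12·15.999 = 497.225 g/mol.
Each formula unit contains 0.57 Mn, equivalent to 0.57/1 = 0.5700 mol MnO.
M(MnO) = 1×54.938 + 1×15.999 = 70.937 g/mol.
Mass of MnO per formula unit = 0.5700 × 70.937 = 40.434 g.
MnO wt% = 40.434 / 497.225 × 100 = 8.13%.

8.13 wt%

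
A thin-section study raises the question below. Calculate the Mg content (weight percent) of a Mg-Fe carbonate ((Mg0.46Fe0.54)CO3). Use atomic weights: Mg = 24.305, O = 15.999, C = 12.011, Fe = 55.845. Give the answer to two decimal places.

11.03 weight percent

M((Mg0.46Fe0.54)CO3) = 101.345 g/mol.
Mg contributes 0.46 × 24.305 = 11.180 g per mole.
11.180/101.345 = 0.1103 → 11.03%.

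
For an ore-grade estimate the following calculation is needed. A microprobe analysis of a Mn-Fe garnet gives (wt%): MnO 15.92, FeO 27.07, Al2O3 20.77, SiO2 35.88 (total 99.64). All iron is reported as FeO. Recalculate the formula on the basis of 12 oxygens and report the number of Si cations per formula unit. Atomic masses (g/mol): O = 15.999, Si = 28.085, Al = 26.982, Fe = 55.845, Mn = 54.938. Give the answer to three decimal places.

15.92 wt% MnO ÷ 70.937 g/mol = 0.22442 mol, giving 0.22442 Mn and 0.22442 O.
27.07 wt% FeO ÷ 71.844 g/mol = 0.37679 mol, giving 0.37679 Fe and 0.37679 O.
20.77 wt% Al2O3 ÷ 101.961 g/mol = 0.20371 mol, giving 0.40742 Al and 0.61113 O.
35.88 wt% SiO2 ÷ 60.083 g/mol = 0.59717 mol, giving 0.59717 Si and 1.19434 O.
Oxygen sums to 2.40668; scaling by 12/2.40668 = 4.98612 puts the formula on 12 O.
Si: 0.59717 × 4.98612 = 2.978 atoms per formula unit.

2.978 Si apfu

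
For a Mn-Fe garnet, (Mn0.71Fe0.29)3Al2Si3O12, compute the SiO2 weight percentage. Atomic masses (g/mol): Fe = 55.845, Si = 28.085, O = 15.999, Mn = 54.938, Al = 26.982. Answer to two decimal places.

M((Mn0.71Fe0.29)3Al2Si3O12) = 495.810 g/mol; M(SiO2) = 60.083 g/mol.
Moles SiO2 per formula unit = 3 Si ÷ 1 = 3.0000.
SiO2 fraction = (3.0000 × 60.083) / 495.810 = 180.249/495.810 = 0.3635.

36.35 wt%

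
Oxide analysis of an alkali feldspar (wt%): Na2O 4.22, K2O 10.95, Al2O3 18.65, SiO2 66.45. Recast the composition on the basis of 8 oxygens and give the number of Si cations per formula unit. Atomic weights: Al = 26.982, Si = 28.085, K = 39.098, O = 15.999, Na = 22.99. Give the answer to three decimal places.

3.004 Si apfu

Na2O (M=61.979): mol = 0.06809; Na = 0.13618, O = 0.06809.
K2O (M=94.195): mol = 0.11625; K = 0.23250, O = 0.11625.
Al2O3 (M=101.961): mol = 0.18291; Al = 0.36582, O = 0.54873.
SiO2 (M=60.083): mol = 1.10597; Si = 1.10597, O = 2.21194.
ΣO = 2.94501; factor = 8/ΣO = 2.71646.
Si apfu = 1.10597 × 2.71646 = 3.004.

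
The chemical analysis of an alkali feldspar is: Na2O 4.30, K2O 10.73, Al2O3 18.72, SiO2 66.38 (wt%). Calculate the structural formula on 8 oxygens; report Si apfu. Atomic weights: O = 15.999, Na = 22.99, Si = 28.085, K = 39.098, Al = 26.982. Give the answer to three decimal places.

3.002 Si apfu

4.30 wt% Na2O ÷ 61.979 g/mol = 0.06938 mol, giving 0.13876 Na and 0.06938 O.
10.73 wt% K2O ÷ 94.195 g/mol = 0.11391 mol, giving 0.22782 K and 0.11391 O.
18.72 wt% Al2O3 ÷ 101.961 g/mol = 0.18360 mol, giving 0.36720 Al and 0.55080 O.
66.38 wt% SiO2 ÷ 60.083 g/mol = 1.10481 mol, giving 1.10481 Si and 2.20962 O.
Oxygen sums to 2.94371; scaling by 8/2.94371 = 2.71766 puts the formula on 8 O.
Si: 1.10481 × 2.71766 = 3.002 atoms per formula unit.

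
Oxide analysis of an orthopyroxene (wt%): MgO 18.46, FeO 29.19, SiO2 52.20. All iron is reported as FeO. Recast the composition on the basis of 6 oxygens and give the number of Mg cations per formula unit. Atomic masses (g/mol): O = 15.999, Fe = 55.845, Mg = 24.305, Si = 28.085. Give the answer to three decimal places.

MgO (M=40.304): mol = 0.45802; Mg = 0.45802, O = 0.45802.
FeO (M=71.844): mol = 0.40630; Fe = 0.40630, O = 0.40630.
SiO2 (M=60.083): mol = 0.86880; Si = 0.86880, O = 1.73760.
ΣO = 2.60192; factor = 6/ΣO = 2.30599.
Mg apfu = 0.45802 × 2.30599 = 1.056.

1.056 Mg apfu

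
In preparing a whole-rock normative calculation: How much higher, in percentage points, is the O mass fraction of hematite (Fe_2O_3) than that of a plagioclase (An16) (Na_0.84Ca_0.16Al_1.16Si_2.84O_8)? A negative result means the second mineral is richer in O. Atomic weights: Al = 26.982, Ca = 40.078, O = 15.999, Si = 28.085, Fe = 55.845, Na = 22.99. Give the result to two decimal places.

-18.28 percentage points

O in Fe_2O_3: molar mass 159.687 g/mol; 3×15.999 = 47.997 g → 30.06 wt%.
O in Na_0.84Ca_0.16Al_1.16Si_2.84O_8: molar mass 264.777 g/mol; 8×15.999 = 127.992 g → 48.34 wt%.
Difference = 30.06 − 48.34 = -18.28 percentage points.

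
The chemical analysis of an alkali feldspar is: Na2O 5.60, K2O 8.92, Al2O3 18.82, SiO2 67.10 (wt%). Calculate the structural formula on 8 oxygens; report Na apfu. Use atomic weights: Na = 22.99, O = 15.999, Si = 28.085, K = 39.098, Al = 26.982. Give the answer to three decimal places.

Na2O: 5.60/61.979 = 0.09035 mol → 0.18070 mol Na, 0.09035 mol O.
K2O: 8.92/94.195 = 0.09470 mol → 0.18940 mol K, 0.09470 mol O.
Al2O3: 18.82/101.961 = 0.18458 mol → 0.36916 mol Al, 0.55374 mol O.
SiO2: 67.10/60.083 = 1.11679 mol → 1.11679 mol Si, 2.23358 mol O.
Total oxygen = 2.97237 mol. Normalization factor = 8/2.97237 = 2.69145.
Na per 8 O = 0.18070 × 2.69145 = 0.486.

0.486 Na apfu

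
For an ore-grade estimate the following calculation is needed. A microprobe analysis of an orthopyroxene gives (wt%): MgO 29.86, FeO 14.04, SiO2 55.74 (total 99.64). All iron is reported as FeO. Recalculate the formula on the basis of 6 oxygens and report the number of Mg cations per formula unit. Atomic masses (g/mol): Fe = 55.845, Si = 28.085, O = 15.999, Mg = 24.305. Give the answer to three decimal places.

MgO: 29.86/40.304 = 0.74087 mol → 0.74087 mol Mg, 0.74087 mol O.
FeO: 14.04/71.844 = 0.19542 mol → 0.19542 mol Fe, 0.19542 mol O.
SiO2: 55.74/60.083 = 0.92772 mol → 0.92772 mol Si, 1.85544 mol O.
Total oxygen = 2.79173 mol. Normalization factor = 6/2.79173 = 2.14920.
Mg per 6 O = 0.74087 × 2.14920 = 1.592.

1.592 Mg apfu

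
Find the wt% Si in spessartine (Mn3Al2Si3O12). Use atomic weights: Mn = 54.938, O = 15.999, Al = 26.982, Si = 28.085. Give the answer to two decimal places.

Molar mass of Mn3Al2Si3O12: 3*54.938 + 2*26.982 + 3*28.085 + 12*15.999 = 495.021 g/mol.
Mass of Si per formula unit: 3 × 28.085 = 84.255 g.
Weight fraction Si = 84.255 / 495.021 = 0.1702.

17.02 wt%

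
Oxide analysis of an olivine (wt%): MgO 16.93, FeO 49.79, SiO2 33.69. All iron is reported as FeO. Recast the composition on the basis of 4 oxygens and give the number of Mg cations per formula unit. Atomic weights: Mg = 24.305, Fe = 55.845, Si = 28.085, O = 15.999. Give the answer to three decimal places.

0.752 Mg apfu

MgO: 16.93/40.304 = 0.42006 mol → 0.42006 mol Mg, 0.42006 mol O.
FeO: 49.79/71.844 = 0.69303 mol → 0.69303 mol Fe, 0.69303 mol O.
SiO2: 33.69/60.083 = 0.56072 mol → 0.56072 mol Si, 1.12144 mol O.
Total oxygen = 2.23453 mol. Normalization factor = 4/2.23453 = 1.79009.
Mg per 4 O = 0.42006 × 1.79009 = 0.752.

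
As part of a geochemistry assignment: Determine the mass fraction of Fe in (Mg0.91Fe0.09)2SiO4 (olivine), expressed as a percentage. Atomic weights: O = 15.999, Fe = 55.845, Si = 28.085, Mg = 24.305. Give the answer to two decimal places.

M((Mg0.91Fe0.09)2SiO4) = 146.368 g/mol.
Fe contributes 0.18 × 55.845 = 10.052 g per mole.
10.052/146.368 = 0.0687 → 6.87%.

6.87 wt%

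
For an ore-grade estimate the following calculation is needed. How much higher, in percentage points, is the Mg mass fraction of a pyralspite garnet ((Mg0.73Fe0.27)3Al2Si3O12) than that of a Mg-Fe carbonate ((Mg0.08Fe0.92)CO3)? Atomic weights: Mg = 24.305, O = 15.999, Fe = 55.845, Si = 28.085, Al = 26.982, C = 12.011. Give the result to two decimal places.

10.70 percentage points

Mg in (Mg0.73Fe0.27)3Al2Si3O12: molar mass 428.669 g/mol; 2.19×24.305 = 53.228 g → 12.42 wt%.
Mg in (Mg0.08Fe0.92)CO3: molar mass 113.330 g/mol; 0.08×24.305 = 1.944 g → 1.72 wt%.
Difference = 12.42 − 1.72 = 10.70 percentage points.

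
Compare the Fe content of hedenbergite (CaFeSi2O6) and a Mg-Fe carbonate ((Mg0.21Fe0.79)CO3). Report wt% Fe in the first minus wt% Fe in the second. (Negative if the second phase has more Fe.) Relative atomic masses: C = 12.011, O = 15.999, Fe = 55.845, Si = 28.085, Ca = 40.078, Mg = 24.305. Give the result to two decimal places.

Fe in CaFeSi2O6: molar mass 248.087 g/mol; 1×55.845 = 55.845 g → 22.51 wt%.
Fe in (Mg0.21Fe0.79)CO3: molar mass 109.230 g/mol; 0.79×55.845 = 44.118 g → 40.39 wt%.
Difference = 22.51 − 40.39 = -17.88 percentage points.

-17.88 percentage points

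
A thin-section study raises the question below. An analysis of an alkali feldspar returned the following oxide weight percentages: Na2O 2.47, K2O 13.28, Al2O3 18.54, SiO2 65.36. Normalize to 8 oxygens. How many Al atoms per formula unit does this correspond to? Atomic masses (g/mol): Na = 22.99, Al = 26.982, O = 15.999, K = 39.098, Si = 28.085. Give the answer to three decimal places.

1.003 Al apfu

Na2O (M=61.979): mol = 0.03985; Na = 0.07970, O = 0.03985.
K2O (M=94.195): mol = 0.14098; K = 0.28196, O = 0.14098.
Al2O3 (M=101.961): mol = 0.18183; Al = 0.36366, O = 0.54549.
SiO2 (M=60.083): mol = 1.08783; Si = 1.08783, O = 2.17566.
ΣO = 2.90198; factor = 8/ΣO = 2.75674.
Al apfu = 0.36366 × 2.75674 = 1.003.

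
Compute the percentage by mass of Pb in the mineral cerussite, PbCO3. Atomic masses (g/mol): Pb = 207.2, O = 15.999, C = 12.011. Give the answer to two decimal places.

77.54 weight percent

Molar mass of PbCO3: 1×207.2 + 1×12.011 + 3×15.999 = 267.208 g/mol.
Mass of Pb per formula unit: 1 × 207.2 = 207.200 g.
Weight fraction Pb = 207.200 / 267.208 = 0.7754.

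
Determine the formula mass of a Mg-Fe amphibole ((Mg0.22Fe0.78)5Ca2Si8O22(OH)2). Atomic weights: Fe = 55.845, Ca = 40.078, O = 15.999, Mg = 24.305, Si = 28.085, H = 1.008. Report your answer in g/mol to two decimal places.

935.36 g/mol

M = 1.10*24.305 + 3.90*55.845 + 2*40.078 + 8*28.085 + 24*15.999 + 2*1.008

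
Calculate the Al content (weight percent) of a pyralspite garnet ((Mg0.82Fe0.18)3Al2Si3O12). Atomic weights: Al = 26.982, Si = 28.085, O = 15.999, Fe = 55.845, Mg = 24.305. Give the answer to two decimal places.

M((Mg0.82Fe0.18)3Al2Si3O12) = 420.154 g/mol.
Al contributes 2 × 26.982 = 53.964 g per mole.
53.964/420.154 = 0.1284 → 12.84%.

12.84 weight percent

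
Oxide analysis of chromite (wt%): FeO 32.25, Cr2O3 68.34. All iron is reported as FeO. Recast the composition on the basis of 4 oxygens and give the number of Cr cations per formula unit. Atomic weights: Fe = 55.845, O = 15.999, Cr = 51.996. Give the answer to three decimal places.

FeO (M=71.844): mol = 0.44889; Fe = 0.44889, O = 0.44889.
Cr2O3 (M=151.989): mol = 0.44964; Cr = 0.89928, O = 1.34892.
ΣO = 1.79781; factor = 4/ΣO = 2.22493.
Cr apfu = 0.89928 × 2.22493 = 2.001.

2.001 Cr apfu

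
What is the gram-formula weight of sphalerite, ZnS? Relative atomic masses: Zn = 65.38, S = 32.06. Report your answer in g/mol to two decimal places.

97.44 g/mol

The formula mass is the sum 1·65.38 + 1·32.06.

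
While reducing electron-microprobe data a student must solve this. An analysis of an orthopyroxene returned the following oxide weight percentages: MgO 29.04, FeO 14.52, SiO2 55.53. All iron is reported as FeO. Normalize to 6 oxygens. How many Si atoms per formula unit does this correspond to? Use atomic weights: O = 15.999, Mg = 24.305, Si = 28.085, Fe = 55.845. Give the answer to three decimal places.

29.04 wt% MgO ÷ 40.304 g/mol = 0.72052 mol, giving 0.72052 Mg and 0.72052 O.
14.52 wt% FeO ÷ 71.844 g/mol = 0.20210 mol, giving 0.20210 Fe and 0.20210 O.
55.53 wt% SiO2 ÷ 60.083 g/mol = 0.92422 mol, giving 0.92422 Si and 1.84844 O.
Oxygen sums to 2.77106; scaling by 6/2.77106 = 2.16524 puts the formula on 6 O.
Si: 0.92422 × 2.16524 = 2.001 atoms per formula unit.

2.001 Si apfu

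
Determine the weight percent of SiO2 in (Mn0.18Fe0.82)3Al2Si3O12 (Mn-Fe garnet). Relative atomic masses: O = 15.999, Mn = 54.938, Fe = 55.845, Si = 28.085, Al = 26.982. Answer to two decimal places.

Formula mass = 497.252 g/mol.
3 Si → 3.0000 mol SiO2 per formula unit; M(SiO2) = 60.083, so SiO2 mass = 180.249 g.
180.249/497.252 × 100 = 36.25 wt%.

36.25 wt%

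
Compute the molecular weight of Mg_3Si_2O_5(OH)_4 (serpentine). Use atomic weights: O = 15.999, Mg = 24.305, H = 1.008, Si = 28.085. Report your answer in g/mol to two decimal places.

277.11 g/mol

The formula mass is the sum 3×24.305 + 2×28.085 + 9×15.999 + 4×1.008.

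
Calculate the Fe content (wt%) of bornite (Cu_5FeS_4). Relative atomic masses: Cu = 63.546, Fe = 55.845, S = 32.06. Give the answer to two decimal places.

Molar mass of Cu_5FeS_4: 5×63.546 + 1×55.845 + 4×32.06 = 501.815 g/mol.
Mass of Fe per formula unit: 1 × 55.845 = 55.845 g.
Weight fraction Fe = 55.845 / 501.815 = 0.1113.

11.13 wt%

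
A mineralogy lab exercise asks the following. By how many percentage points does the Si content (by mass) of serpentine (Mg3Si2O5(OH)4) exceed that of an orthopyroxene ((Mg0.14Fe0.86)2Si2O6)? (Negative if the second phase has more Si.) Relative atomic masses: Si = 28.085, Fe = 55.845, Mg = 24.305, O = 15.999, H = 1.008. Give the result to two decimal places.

M(Mg3Si2O5(OH)4) = 277.108 g/mol, so wt% Si = 56.170/277.108 × 100 = 20.27%.
M((Mg0.14Fe0.86)2Si2O6) = 255.023 g/mol, so wt% Si = 56.170/255.023 × 100 = 22.03%.
20.27 − 22.03 = -1.76 pp.

-1.76 percentage points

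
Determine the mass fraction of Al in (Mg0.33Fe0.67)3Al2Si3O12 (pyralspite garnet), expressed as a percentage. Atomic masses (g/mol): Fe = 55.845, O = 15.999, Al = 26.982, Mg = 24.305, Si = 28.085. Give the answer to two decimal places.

11.57 weight percent

Molar mass of (Mg0.33Fe0.67)3Al2Si3O12: 0.99·24.305 + 2.01·55.845 + 2·26.982 + 3·28.085 + 12·15.999 = 466.517 g/mol.
Mass of Al per formula unit: 2 × 26.982 = 53.964 g.
Weight fraction Al = 53.964 / 466.517 = 0.1157.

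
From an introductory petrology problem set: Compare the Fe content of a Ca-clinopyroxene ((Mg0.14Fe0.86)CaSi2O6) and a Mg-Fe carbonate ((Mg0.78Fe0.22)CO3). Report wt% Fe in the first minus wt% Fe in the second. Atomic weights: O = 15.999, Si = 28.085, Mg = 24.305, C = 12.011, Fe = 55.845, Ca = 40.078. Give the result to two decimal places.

6.25 percentage points

Fe in (Mg0.14Fe0.86)CaSi2O6: molar mass 243.671 g/mol; 0.86×55.845 = 48.027 g → 19.71 wt%.
Fe in (Mg0.78Fe0.22)CO3: molar mass 91.252 g/mol; 0.22×55.845 = 12.286 g → 13.46 wt%.
Difference = 19.71 − 13.46 = 6.25 percentage points.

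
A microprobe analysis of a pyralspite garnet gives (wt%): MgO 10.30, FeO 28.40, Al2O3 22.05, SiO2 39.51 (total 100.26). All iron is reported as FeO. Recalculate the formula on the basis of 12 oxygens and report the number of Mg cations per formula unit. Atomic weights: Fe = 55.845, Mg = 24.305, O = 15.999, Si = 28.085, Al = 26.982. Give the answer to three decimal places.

1.173 Mg apfu

10.30 wt% MgO ÷ 40.304 g/mol = 0.25556 mol, giving 0.25556 Mg and 0.25556 O.
28.40 wt% FeO ÷ 71.844 g/mol = 0.39530 mol, giving 0.39530 Fe and 0.39530 O.
22.05 wt% Al2O3 ÷ 101.961 g/mol = 0.21626 mol, giving 0.43252 Al and 0.64878 O.
39.51 wt% SiO2 ÷ 60.083 g/mol = 0.65759 mol, giving 0.65759 Si and 1.31518 O.
Oxygen sums to 2.61482; scaling by 12/2.61482 = 4.58923 puts the formula on 12 O.
Mg: 0.25556 × 4.58923 = 1.173 atoms per formula unit.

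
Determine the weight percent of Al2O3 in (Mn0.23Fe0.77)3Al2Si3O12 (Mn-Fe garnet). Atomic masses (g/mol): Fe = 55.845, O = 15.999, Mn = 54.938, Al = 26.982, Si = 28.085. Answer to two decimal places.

20.51 wt%

Molar mass of (Mn0.23Fe0.77)3Al2Si3O12 = 0.69·54.938 + 2.31·55.845 + 2·26.982 + 3·28.085 + 12·15.999 = 497.116 g/mol.
Each formula unit contains 2 Al, equivalent to 2/2 = 1.0000 mol Al2O3.
M(Al2O3) = 2×26.982 + 3×15.999 = 101.961 g/mol.
Mass of Al2O3 per formula unit = 1.0000 × 101.961 = 101.961 g.
Al2O3 wt% = 101.961 / 497.116 × 100 = 20.51%.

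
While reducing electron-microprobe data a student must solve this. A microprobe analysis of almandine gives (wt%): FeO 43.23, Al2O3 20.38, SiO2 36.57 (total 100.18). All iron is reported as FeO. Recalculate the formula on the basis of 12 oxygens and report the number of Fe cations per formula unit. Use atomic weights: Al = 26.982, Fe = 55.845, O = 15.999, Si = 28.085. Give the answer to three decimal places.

FeO (M=71.844): mol = 0.60172; Fe = 0.60172, O = 0.60172.
Al2O3 (M=101.961): mol = 0.19988; Al = 0.39976, O = 0.59964.
SiO2 (M=60.083): mol = 0.60866; Si = 0.60866, O = 1.21732.
ΣO = 2.41868; factor = 12/ΣO = 4.96138.
Fe apfu = 0.60172 × 4.96138 = 2.985.

2.985 Fe apfu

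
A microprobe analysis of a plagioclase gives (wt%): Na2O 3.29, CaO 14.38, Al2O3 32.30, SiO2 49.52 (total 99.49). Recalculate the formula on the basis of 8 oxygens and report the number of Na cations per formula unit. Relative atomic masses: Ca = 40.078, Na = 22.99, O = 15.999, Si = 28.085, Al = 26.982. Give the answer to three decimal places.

0.292 Na apfu

3.29 wt% Na2O ÷ 61.979 g/mol = 0.05308 mol, giving 0.10616 Na and 0.05308 O.
14.38 wt% CaO ÷ 56.077 g/mol = 0.25643 mol, giving 0.25643 Ca and 0.25643 O.
32.30 wt% Al2O3 ÷ 101.961 g/mol = 0.31679 mol, giving 0.63358 Al and 0.95037 O.
49.52 wt% SiO2 ÷ 60.083 g/mol = 0.82419 mol, giving 0.82419 Si and 1.64838 O.
Oxygen sums to 2.90826; scaling by 8/2.90826 = 2.75079 puts the formula on 8 O.
Na: 0.10616 × 2.75079 = 0.292 atoms per formula unit.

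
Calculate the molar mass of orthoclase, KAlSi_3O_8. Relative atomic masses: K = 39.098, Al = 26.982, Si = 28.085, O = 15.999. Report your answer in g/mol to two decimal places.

M = 1·39.098 + 1·26.982 + 3·28.085 + 8·15.999

278.33 g/mol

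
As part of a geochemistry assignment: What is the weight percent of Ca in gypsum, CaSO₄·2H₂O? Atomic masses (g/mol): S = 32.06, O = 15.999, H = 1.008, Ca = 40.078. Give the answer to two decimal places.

M(CaSO₄·2H₂O) = 172.164 g/mol.
Ca contributes 1 × 40.078 = 40.078 g per mole.
40.078/172.164 = 0.2328 → 23.28%.

23.28 wt%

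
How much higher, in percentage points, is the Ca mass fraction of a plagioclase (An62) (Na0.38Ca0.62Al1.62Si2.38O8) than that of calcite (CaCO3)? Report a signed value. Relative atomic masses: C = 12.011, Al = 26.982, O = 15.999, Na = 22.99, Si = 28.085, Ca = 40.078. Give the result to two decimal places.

-30.91 percentage points

Ca in Na0.38Ca0.62Al1.62Si2.38O8: molar mass 272.130 g/mol; 0.62×40.078 = 24.848 g → 9.13 wt%.
Ca in CaCO3: molar mass 100.086 g/mol; 1×40.078 = 40.078 g → 40.04 wt%.
Difference = 9.13 − 40.04 = -30.91 percentage points.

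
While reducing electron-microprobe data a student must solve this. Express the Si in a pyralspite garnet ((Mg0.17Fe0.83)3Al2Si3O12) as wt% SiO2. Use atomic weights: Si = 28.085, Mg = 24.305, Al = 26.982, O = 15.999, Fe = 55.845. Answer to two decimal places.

37.42 wt%

M((Mg0.17Fe0.83)3Al2Si3O12) = 481.657 g/mol; M(SiO2) = 60.083 g/mol.
Moles SiO2 per formula unit = 3 Si ÷ 1 = 3.0000.
SiO2 fraction = (3.0000 × 60.083) / 481.657 = 180.249/481.657 = 0.3742.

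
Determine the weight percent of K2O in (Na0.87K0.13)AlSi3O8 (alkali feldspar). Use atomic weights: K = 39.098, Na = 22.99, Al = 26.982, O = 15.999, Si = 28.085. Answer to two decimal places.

2.32 wt%

M((Na0.87K0.13)AlSi3O8) = 264.313 g/mol; M(K2O) = 94.195 g/mol.
Moles K2O per formula unit = 0.13 K ÷ 2 = 0.0650.
K2O fraction = (0.0650 × 94.195) / 264.313 = 6.123/264.313 = 0.0232.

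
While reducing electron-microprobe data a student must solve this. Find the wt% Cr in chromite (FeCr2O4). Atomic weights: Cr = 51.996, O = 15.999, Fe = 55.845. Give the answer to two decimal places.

Molar mass of FeCr2O4: 1*55.845 + 2*51.996 + 4*15.999 = 223.833 g/mol.
Mass of Cr per formula unit: 2 × 51.996 = 103.992 g.
Weight fraction Cr = 103.992 / 223.833 = 0.4646.

46.46 mass %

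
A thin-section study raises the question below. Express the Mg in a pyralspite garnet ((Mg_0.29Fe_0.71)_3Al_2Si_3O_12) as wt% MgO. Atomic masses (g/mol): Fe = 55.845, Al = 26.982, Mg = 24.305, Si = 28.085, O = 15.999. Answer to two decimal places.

7.46 wt%

Molar mass of (Mg_0.29Fe_0.71)_3Al_2Si_3O_12 = 0.87*24.305 + 2.13*55.845 + 2*26.982 + 3*28.085 + 12*15.999 = 470.302 g/mol.
Each formula unit contains 0.87 Mg, equivalent to 0.87/1 = 0.8700 mol MgO.
M(MgO) = 1×24.305 + 1×15.999 = 40.304 g/mol.
Mass of MgO per formula unit = 0.8700 × 40.304 = 35.064 g.
MgO wt% = 35.064 / 470.302 × 100 = 7.46%.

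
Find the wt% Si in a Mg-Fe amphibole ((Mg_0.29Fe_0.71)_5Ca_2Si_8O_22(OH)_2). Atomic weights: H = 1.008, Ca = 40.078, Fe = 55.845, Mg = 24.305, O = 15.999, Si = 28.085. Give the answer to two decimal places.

M((Mg_0.29Fe_0.71)_5Ca_2Si_8O_22(OH)_2) = 924.320 g/mol.
Si contributes 8 × 28.085 = 224.680 g per mole.
224.680/924.320 = 0.2431 → 24.31%.

24.31 mass %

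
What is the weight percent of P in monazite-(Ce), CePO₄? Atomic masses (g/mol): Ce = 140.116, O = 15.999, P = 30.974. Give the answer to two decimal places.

Molar mass of CePO₄: 1·140.116 + 1·30.974 + 4·15.999 = 235.086 g/mol.
Mass of P per formula unit: 1 × 30.974 = 30.974 g.
Weight fraction P = 30.974 / 235.086 = 0.1318.

13.18 mass %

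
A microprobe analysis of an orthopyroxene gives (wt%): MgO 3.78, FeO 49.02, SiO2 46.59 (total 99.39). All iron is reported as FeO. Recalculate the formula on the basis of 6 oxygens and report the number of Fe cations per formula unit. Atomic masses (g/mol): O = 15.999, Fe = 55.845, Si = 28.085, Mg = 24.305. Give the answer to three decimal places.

3.78 wt% MgO ÷ 40.304 g/mol = 0.09379 mol, giving 0.09379 Mg and 0.09379 O.
49.02 wt% FeO ÷ 71.844 g/mol = 0.68231 mol, giving 0.68231 Fe and 0.68231 O.
46.59 wt% SiO2 ÷ 60.083 g/mol = 0.77543 mol, giving 0.77543 Si and 1.55086 O.
Oxygen sums to 2.32696; scaling by 6/2.32696 = 2.57847 puts the formula on 6 O.
Fe: 0.68231 × 2.57847 = 1.759 atoms per formula unit.

1.759 Fe apfu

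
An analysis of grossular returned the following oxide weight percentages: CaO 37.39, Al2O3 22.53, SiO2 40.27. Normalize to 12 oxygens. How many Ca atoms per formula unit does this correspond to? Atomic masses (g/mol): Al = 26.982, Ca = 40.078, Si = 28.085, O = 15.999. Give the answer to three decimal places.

2.997 Ca apfu

37.39 wt% CaO ÷ 56.077 g/mol = 0.66676 mol, giving 0.66676 Ca and 0.66676 O.
22.53 wt% Al2O3 ÷ 101.961 g/mol = 0.22097 mol, giving 0.44194 Al and 0.66291 O.
40.27 wt% SiO2 ÷ 60.083 g/mol = 0.67024 mol, giving 0.67024 Si and 1.34048 O.
Oxygen sums to 2.67015; scaling by 12/2.67015 = 4.49413 puts the formula on 12 O.
Ca: 0.66676 × 4.49413 = 2.997 atoms per formula unit.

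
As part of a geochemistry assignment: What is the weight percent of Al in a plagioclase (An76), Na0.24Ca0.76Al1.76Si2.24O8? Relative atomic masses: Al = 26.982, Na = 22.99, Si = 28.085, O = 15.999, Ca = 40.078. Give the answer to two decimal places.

17.31 wt%

Molar mass of Na0.24Ca0.76Al1.76Si2.24O8: 0.24·22.99 + 0.76·40.078 + 1.76·26.982 + 2.24·28.085 + 8·15.999 = 274.368 g/mol.
Mass of Al per formula unit: 1.76 × 26.982 = 47.488 g.
Weight fraction Al = 47.488 / 274.368 = 0.1731.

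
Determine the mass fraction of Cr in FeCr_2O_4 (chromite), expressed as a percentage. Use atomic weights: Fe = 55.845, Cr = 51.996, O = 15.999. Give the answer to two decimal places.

46.46 mass %

Formula mass = 1*55.845 + 2*51.996 + 4*15.999 = 223.833 g/mol, of which 103.992 g is Cr.
So Cr makes up 103.992/223.833 = 0.4646 of the mass, i.e. 46.46%.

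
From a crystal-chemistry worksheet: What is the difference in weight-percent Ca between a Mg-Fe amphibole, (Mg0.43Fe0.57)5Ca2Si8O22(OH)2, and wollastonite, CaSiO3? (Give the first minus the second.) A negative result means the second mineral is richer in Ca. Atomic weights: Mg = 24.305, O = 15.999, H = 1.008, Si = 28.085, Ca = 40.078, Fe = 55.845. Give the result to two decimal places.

M((Mg0.43Fe0.57)5Ca2Si8O22(OH)2) = 902.242 g/mol, so wt% Ca = 80.156/902.242 × 100 = 8.88%.
M(CaSiO3) = 116.160 g/mol, so wt% Ca = 40.078/116.160 × 100 = 34.50%.
8.88 − 34.50 = -25.62 pp.

-25.62 percentage points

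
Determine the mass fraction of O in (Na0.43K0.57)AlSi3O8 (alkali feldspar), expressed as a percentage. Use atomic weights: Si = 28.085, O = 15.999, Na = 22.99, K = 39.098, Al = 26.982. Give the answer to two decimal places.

M((Na0.43K0.57)AlSi3O8) = 271.401 g/mol.
O contributes 8 × 15.999 = 127.992 g per mole.
127.992/271.401 = 0.4716 → 47.16%.

47.16 wt%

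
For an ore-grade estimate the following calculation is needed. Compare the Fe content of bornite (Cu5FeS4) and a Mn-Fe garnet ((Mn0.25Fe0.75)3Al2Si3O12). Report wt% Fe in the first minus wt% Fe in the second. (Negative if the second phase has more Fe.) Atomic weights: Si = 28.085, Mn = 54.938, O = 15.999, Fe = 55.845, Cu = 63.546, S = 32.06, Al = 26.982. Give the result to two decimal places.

-14.15 percentage points

Fe in Cu5FeS4: molar mass 501.815 g/mol; 1×55.845 = 55.845 g → 11.13 wt%.
Fe in (Mn0.25Fe0.75)3Al2Si3O12: molar mass 497.062 g/mol; 2.25×55.845 = 125.651 g → 25.28 wt%.
Difference = 11.13 − 25.28 = -14.15 percentage points.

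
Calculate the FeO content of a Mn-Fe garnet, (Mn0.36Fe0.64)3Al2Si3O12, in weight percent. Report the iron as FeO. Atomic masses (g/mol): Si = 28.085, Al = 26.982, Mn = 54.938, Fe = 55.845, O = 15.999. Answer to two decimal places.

Formula mass = 496.762 g/mol.
1.92 Fe → 1.9200 mol FeO per formula unit; M(FeO) = 71.844, so FeO mass = 137.940 g.
137.940/496.762 × 100 = 27.77 wt%.

27.77 wt%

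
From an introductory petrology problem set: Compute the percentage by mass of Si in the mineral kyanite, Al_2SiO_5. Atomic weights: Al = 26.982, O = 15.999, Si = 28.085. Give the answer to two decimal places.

17.33 mass %

Formula mass = 2×26.982 + 1×28.085 + 5×15.999 = 162.044 g/mol, of which 28.085 g is Si.
So Si makes up 28.085/162.044 = 0.1733 of the mass, i.e. 17.33%.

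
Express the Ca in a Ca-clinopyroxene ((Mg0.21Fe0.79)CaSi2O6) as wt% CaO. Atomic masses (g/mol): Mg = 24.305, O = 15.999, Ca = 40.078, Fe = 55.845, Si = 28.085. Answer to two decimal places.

23.22 wt%

Formula mass = 241.464 g/mol.
1 Ca → 1.0000 mol CaO per formula unit; M(CaO) = 56.077, so CaO mass = 56.077 g.
56.077/241.464 × 100 = 23.22 wt%.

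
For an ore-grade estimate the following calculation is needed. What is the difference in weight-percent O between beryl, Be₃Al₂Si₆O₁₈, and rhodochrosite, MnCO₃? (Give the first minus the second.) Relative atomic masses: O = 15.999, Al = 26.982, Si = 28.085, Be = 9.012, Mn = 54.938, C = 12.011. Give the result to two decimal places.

11.82 percentage points

O in Be₃Al₂Si₆O₁₈: molar mass 537.492 g/mol; 18×15.999 = 287.982 g → 53.58 wt%.
O in MnCO₃: molar mass 114.946 g/mol; 3×15.999 = 47.997 g → 41.76 wt%.
Difference = 53.58 − 41.76 = 11.82 percentage points.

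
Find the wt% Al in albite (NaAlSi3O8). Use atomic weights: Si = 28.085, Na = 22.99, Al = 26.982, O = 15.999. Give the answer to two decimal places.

10.29 mass %

Molar mass of NaAlSi3O8: 1*22.99 + 1*26.982 + 3*28.085 + 8*15.999 = 262.219 g/mol.
Mass of Al per formula unit: 1 × 26.982 = 26.982 g.
Weight fraction Al = 26.982 / 262.219 = 0.1029.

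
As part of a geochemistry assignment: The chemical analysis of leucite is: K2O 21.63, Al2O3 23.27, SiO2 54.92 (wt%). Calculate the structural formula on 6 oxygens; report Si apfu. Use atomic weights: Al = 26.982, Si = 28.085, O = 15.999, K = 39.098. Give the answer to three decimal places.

2.000 Si apfu

21.63 wt% K2O ÷ 94.195 g/mol = 0.22963 mol, giving 0.45926 K and 0.22963 O.
23.27 wt% Al2O3 ÷ 101.961 g/mol = 0.22822 mol, giving 0.45644 Al and 0.68466 O.
54.92 wt% SiO2 ÷ 60.083 g/mol = 0.91407 mol, giving 0.91407 Si and 1.82814 O.
Oxygen sums to 2.74243; scaling by 6/2.74243 = 2.18784 puts the formula on 6 O.
Si: 0.91407 × 2.18784 = 2.000 atoms per formula unit.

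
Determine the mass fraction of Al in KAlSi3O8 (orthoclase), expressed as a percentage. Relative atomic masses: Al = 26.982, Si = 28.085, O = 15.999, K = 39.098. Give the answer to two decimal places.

9.69 weight percent

Formula mass = 1*39.098 + 1*26.982 + 3*28.085 + 8*15.999 = 278.327 g/mol, of which 26.982 g is Al.
So Al makes up 26.982/278.327 = 0.0969 of the mass, i.e. 9.69%.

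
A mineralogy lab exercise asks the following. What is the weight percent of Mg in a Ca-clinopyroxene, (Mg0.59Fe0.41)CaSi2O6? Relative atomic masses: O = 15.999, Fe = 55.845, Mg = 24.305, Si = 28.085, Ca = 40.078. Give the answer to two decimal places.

6.25 mass %

M((Mg0.59Fe0.41)CaSi2O6) = 229.478 g/mol.
Mg contributes 0.59 × 24.305 = 14.340 g per mole.
14.340/229.478 = 0.0625 → 6.25%.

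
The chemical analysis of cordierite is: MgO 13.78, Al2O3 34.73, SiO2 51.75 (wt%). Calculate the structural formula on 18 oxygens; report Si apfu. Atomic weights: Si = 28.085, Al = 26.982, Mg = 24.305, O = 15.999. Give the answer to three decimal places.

5.023 Si apfu

MgO: 13.78/40.304 = 0.34190 mol → 0.34190 mol Mg, 0.34190 mol O.
Al2O3: 34.73/101.961 = 0.34062 mol → 0.68124 mol Al, 1.02186 mol O.
SiO2: 51.75/60.083 = 0.86131 mol → 0.86131 mol Si, 1.72262 mol O.
Total oxygen = 3.08638 mol. Normalization factor = 18/3.08638 = 5.83208.
Si per 18 O = 0.86131 × 5.83208 = 5.023.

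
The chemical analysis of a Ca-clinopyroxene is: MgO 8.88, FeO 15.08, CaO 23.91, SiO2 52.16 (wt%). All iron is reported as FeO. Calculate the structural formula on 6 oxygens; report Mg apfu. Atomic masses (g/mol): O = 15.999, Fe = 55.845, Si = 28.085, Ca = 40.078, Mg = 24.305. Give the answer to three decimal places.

0.510 Mg apfu

MgO (M=40.304): mol = 0.22033; Mg = 0.22033, O = 0.22033.
FeO (M=71.844): mol = 0.20990; Fe = 0.20990, O = 0.20990.
CaO (M=56.077): mol = 0.42638; Ca = 0.42638, O = 0.42638.
SiO2 (M=60.083): mol = 0.86813; Si = 0.86813, O = 1.73626.
ΣO = 2.59287; factor = 6/ΣO = 2.31404.
Mg apfu = 0.22033 × 2.31404 = 0.510.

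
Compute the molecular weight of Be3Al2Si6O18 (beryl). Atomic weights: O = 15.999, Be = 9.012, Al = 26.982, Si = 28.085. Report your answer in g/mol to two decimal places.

M = 3·9.012 + 2·26.982 + 6·28.085 + 18·15.999

537.49 g/mol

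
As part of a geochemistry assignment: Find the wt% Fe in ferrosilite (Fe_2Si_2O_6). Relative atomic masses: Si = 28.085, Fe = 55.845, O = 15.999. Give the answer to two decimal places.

42.33 wt%

Formula mass = 2*55.845 + 2*28.085 + 6*15.999 = 263.854 g/mol, of which 111.690 g is Fe.
So Fe makes up 111.690/263.854 = 0.4233 of the mass, i.e. 42.33%.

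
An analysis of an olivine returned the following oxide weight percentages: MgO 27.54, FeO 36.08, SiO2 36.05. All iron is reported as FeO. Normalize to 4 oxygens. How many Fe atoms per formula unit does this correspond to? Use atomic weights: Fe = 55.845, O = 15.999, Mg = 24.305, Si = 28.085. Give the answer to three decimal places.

27.54 wt% MgO ÷ 40.304 g/mol = 0.68331 mol, giving 0.68331 Mg and 0.68331 O.
36.08 wt% FeO ÷ 71.844 g/mol = 0.50220 mol, giving 0.50220 Fe and 0.50220 O.
36.05 wt% SiO2 ÷ 60.083 g/mol = 0.60000 mol, giving 0.60000 Si and 1.20000 O.
Oxygen sums to 2.38551; scaling by 4/2.38551 = 1.67679 puts the formula on 4 O.
Fe: 0.50220 × 1.67679 = 0.842 atoms per formula unit.

0.842 Fe apfu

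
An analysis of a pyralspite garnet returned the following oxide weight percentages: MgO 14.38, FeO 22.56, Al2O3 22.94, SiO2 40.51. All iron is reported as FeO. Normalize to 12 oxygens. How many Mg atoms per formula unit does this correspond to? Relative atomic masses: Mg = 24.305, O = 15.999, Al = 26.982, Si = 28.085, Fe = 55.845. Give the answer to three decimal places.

14.38 wt% MgO ÷ 40.304 g/mol = 0.35679 mol, giving 0.35679 Mg and 0.35679 O.
22.56 wt% FeO ÷ 71.844 g/mol = 0.31401 mol, giving 0.31401 Fe and 0.31401 O.
22.94 wt% Al2O3 ÷ 101.961 g/mol = 0.22499 mol, giving 0.44998 Al and 0.67497 O.
40.51 wt% SiO2 ÷ 60.083 g/mol = 0.67423 mol, giving 0.67423 Si and 1.34846 O.
Oxygen sums to 2.69423; scaling by 12/2.69423 = 4.45396 puts the formula on 12 O.
Mg: 0.35679 × 4.45396 = 1.589 atoms per formula unit.

1.589 Mg apfu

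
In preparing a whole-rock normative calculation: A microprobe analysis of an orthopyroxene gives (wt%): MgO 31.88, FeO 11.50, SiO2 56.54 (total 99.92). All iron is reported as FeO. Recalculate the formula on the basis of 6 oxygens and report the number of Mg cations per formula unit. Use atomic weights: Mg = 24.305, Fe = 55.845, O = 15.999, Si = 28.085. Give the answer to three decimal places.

31.88 wt% MgO ÷ 40.304 g/mol = 0.79099 mol, giving 0.79099 Mg and 0.79099 O.
11.50 wt% FeO ÷ 71.844 g/mol = 0.16007 mol, giving 0.16007 Fe and 0.16007 O.
56.54 wt% SiO2 ÷ 60.083 g/mol = 0.94103 mol, giving 0.94103 Si and 1.88206 O.
Oxygen sums to 2.83312; scaling by 6/2.83312 = 2.11781 puts the formula on 6 O.
Mg: 0.79099 × 2.11781 = 1.675 atoms per formula unit.

1.675 Mg apfu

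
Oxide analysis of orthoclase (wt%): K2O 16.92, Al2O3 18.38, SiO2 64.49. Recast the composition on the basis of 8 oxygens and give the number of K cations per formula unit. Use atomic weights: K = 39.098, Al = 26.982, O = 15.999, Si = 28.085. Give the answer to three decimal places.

16.92 wt% K2O ÷ 94.195 g/mol = 0.17963 mol, giving 0.35926 K and 0.17963 O.
18.38 wt% Al2O3 ÷ 101.961 g/mol = 0.18027 mol, giving 0.36054 Al and 0.54081 O.
64.49 wt% SiO2 ÷ 60.083 g/mol = 1.07335 mol, giving 1.07335 Si and 2.14670 O.
Oxygen sums to 2.86714; scaling by 8/2.86714 = 2.79024 puts the formula on 8 O.
K: 0.35926 × 2.79024 = 1.002 atoms per formula unit.

1.002 K apfu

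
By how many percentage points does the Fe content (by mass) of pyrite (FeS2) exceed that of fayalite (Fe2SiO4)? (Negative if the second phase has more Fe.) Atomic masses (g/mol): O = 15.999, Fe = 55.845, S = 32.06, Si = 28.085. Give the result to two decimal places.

M(FeS2) = 119.965 g/mol, so wt% Fe = 55.845/119.965 × 100 = 46.55%.
M(Fe2SiO4) = 203.771 g/mol, so wt% Fe = 111.690/203.771 × 100 = 54.81%.
46.55 − 54.81 = -8.26 pp.

-8.26 percentage points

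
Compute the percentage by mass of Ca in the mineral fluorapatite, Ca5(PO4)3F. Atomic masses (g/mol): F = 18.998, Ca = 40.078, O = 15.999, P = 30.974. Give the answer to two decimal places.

Molar mass of Ca5(PO4)3F: 5*40.078 + 3*30.974 + 12*15.999 + 1*18.998 = 504.298 g/mol.
Mass of Ca per formula unit: 5 × 40.078 = 200.390 g.
Weight fraction Ca = 200.390 / 504.298 = 0.3974.

39.74 wt%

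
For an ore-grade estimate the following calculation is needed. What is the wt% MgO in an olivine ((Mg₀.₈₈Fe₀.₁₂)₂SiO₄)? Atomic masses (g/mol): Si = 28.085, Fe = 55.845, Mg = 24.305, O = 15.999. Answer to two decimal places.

Molar mass of (Mg₀.₈₈Fe₀.₁₂)₂SiO₄ = 1.76*24.305 + 0.24*55.845 + 1*28.085 + 4*15.999 = 148.261 g/mol.
Each formula unit contains 1.76 Mg, equivalent to 1.76/1 = 1.7600 mol MgO.
M(MgO) = 1×24.305 + 1×15.999 = 40.304 g/mol.
Mass of MgO per formula unit = 1.7600 × 40.304 = 70.935 g.
MgO wt% = 70.935 / 148.261 × 100 = 47.84%.

47.84 wt%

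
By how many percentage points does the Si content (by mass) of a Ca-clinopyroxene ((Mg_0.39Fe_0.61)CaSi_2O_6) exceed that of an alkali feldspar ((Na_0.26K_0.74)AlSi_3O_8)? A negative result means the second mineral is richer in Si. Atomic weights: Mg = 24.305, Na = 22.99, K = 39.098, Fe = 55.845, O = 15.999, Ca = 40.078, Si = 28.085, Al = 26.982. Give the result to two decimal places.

Si in (Mg_0.39Fe_0.61)CaSi_2O_6: molar mass 235.786 g/mol; 2×28.085 = 56.170 g → 23.82 wt%.
Si in (Na_0.26K_0.74)AlSi_3O_8: molar mass 274.139 g/mol; 3×28.085 = 84.255 g → 30.73 wt%.
Difference = 23.82 − 30.73 = -6.91 percentage points.

-6.91 percentage points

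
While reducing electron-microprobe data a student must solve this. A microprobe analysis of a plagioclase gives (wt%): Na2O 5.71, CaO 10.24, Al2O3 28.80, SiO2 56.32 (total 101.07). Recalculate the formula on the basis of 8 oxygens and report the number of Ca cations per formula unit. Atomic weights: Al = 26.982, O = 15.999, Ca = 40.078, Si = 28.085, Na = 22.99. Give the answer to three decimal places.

0.487 Ca apfu

Na2O: 5.71/61.979 = 0.09213 mol → 0.18426 mol Na, 0.09213 mol O.
CaO: 10.24/56.077 = 0.18261 mol → 0.18261 mol Ca, 0.18261 mol O.
Al2O3: 28.80/101.961 = 0.28246 mol → 0.56492 mol Al, 0.84738 mol O.
SiO2: 56.32/60.083 = 0.93737 mol → 0.93737 mol Si, 1.87474 mol O.
Total oxygen = 2.99686 mol. Normalization factor = 8/2.99686 = 2.66946.
Ca per 8 O = 0.18261 × 2.66946 = 0.487.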